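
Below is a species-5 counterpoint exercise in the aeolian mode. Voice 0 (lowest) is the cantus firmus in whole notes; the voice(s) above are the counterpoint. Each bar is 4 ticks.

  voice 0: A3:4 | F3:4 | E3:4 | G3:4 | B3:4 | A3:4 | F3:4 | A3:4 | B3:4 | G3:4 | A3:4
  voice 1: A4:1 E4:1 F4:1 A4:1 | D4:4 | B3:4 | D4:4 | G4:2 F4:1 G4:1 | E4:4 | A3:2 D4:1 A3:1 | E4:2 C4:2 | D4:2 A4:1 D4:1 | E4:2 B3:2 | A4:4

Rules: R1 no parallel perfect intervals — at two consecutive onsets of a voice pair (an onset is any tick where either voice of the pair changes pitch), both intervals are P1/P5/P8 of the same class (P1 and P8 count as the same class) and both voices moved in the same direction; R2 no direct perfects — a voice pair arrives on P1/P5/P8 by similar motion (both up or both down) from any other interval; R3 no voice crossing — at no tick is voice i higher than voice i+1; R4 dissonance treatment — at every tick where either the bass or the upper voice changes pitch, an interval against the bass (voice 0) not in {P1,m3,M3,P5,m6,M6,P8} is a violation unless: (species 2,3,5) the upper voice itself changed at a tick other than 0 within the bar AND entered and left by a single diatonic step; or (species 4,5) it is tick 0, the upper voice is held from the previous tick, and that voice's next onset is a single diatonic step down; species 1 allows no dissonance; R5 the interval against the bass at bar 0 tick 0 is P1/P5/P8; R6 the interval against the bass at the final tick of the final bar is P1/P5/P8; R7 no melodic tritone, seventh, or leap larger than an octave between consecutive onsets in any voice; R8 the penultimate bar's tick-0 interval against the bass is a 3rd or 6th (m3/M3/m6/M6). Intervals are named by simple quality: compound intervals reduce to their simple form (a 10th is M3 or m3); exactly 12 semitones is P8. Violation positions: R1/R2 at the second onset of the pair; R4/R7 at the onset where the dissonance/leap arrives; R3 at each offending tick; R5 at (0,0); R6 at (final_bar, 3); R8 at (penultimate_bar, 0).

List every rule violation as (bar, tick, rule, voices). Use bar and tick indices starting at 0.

bar 0: v0=A3 v1=A4 downbeat P8
bar 1: v0=F3 v1=D4 downbeat M6
bar 2: v0=E3 v1=B3 downbeat P5
bar 3: v0=G3 v1=D4 downbeat P5
bar 4: v0=B3 v1=G4 downbeat m6
bar 5: v0=A3 v1=E4 downbeat P5
bar 6: v0=F3 v1=A3 downbeat M3
bar 7: v0=A3 v1=E4 downbeat P5
bar 8: v0=B3 v1=D4 downbeat m3
bar 9: v0=G3 v1=E4 downbeat M6
bar 10: v0=A3 v1=A4 downbeat P8
  -> R2 @ bar 2 tick 0 v(0, 1): F3/D4 M6 -> E3/B3 P5 similar
  -> R1 @ bar 3 tick 0 v(0, 1): E3/B3 P5 -> G3/D4 P5 similar
  -> R2 @ bar 5 tick 0 v(0, 1): B3/G4 m6 -> A3/E4 P5 similar
  -> R2 @ bar 7 tick 0 v(0, 1): F3/A3 M3 -> A3/E4 P5 similar
  -> R4 @ bar 8 tick 2 v(0, 1): B3/A4 m7 untreated
  -> R2 @ bar 10 tick 0 v(0, 1): G3/B3 M3 -> A3/A4 P8 similar
  -> R7 @ bar 10 tick 0 v(1,): B3->A4 leap 10st

(2, 0, R2, (0, 1))
(3, 0, R1, (0, 1))
(5, 0, R2, (0, 1))
(7, 0, R2, (0, 1))
(8, 2, R4, (0, 1))
(10, 0, R2, (0, 1))
(10, 0, R7, (1,))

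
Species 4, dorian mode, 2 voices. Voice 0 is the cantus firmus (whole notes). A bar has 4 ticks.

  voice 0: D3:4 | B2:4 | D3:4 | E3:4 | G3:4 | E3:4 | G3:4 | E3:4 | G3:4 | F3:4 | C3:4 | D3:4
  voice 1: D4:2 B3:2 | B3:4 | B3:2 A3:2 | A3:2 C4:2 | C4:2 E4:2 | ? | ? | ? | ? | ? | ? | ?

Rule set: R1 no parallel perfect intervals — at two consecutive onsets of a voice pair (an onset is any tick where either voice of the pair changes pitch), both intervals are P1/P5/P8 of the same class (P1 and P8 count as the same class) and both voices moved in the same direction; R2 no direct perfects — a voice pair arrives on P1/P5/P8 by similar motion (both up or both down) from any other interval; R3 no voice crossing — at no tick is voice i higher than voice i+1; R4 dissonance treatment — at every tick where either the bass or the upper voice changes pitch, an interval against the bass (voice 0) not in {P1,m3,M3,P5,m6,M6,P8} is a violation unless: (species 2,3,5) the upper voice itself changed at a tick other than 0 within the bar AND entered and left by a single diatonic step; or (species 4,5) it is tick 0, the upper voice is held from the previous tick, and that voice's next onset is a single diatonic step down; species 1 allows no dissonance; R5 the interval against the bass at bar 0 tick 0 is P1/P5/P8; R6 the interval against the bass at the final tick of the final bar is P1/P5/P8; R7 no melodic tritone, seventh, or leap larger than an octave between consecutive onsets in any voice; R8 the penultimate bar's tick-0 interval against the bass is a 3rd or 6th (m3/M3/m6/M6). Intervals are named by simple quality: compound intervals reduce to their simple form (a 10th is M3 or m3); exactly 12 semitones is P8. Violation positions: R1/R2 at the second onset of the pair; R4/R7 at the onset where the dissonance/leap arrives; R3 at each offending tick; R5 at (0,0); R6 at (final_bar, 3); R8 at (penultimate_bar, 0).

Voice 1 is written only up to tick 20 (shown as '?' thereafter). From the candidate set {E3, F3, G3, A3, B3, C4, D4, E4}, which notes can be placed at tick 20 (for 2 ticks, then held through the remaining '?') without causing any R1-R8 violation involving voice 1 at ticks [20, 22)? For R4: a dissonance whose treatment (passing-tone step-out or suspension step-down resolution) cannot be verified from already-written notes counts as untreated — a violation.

{C4, E4, G3}

E3: violates R2
F3: violates R4,R7
G3: legal
A3: violates R4
B3: violates R2
C4: legal
D4: violates R4
E4: legal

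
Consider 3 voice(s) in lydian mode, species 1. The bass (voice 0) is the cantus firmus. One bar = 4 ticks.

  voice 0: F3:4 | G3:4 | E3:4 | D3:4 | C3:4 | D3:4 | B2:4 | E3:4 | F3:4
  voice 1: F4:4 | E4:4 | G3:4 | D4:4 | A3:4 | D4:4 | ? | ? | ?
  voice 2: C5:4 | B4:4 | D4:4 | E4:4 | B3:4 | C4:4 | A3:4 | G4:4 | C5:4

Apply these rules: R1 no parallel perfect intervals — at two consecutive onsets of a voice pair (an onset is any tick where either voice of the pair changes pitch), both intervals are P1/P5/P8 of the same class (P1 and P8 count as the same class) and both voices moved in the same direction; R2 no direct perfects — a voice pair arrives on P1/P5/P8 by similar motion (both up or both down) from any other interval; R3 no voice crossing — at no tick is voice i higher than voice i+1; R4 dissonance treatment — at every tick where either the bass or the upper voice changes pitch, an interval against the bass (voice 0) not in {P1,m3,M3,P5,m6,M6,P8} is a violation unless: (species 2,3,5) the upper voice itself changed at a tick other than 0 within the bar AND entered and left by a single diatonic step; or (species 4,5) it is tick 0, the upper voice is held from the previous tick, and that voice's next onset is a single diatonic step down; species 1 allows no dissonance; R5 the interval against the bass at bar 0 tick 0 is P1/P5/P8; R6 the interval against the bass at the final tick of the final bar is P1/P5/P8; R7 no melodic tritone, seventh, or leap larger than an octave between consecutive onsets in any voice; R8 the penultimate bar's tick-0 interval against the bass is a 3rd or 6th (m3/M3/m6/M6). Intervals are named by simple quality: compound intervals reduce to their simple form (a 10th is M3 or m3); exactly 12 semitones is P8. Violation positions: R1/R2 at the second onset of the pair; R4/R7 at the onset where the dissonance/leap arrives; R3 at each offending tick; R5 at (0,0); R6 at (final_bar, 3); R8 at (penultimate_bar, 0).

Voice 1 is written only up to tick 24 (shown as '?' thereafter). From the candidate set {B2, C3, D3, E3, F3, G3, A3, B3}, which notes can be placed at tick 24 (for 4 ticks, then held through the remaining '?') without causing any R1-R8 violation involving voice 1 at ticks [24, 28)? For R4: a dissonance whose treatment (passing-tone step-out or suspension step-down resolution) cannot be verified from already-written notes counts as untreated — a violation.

{G3}

B2: violates R1,R7
C3: violates R4,R7
D3: violates R2
E3: violates R4,R7
F3: violates R4
G3: legal
A3: violates R2,R4
B3: violates R1,R3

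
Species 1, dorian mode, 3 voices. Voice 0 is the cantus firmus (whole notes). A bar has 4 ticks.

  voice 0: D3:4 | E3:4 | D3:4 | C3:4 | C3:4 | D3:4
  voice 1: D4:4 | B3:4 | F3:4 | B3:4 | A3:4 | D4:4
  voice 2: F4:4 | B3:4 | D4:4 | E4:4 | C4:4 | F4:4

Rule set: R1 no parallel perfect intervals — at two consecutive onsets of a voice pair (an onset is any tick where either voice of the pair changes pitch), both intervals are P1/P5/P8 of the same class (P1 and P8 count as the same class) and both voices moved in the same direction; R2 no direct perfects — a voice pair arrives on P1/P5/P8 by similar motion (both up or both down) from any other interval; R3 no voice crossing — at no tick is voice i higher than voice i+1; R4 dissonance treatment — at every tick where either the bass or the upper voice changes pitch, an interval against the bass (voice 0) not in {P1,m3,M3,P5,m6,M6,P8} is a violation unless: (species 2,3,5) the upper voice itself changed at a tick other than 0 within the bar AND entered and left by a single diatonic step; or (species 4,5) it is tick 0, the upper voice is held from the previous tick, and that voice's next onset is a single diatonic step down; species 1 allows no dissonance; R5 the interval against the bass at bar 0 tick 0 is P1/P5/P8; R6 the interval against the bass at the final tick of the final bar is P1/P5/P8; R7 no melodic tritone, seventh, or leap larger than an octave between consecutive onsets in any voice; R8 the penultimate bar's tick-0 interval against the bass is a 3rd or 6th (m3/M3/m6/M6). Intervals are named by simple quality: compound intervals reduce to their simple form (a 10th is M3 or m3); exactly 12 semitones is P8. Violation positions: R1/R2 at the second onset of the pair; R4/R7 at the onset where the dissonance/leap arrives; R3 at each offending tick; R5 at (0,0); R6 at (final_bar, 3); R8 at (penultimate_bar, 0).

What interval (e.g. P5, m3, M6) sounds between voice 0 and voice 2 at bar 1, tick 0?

P5

voice 0=E3 voice 2=B3 -> P5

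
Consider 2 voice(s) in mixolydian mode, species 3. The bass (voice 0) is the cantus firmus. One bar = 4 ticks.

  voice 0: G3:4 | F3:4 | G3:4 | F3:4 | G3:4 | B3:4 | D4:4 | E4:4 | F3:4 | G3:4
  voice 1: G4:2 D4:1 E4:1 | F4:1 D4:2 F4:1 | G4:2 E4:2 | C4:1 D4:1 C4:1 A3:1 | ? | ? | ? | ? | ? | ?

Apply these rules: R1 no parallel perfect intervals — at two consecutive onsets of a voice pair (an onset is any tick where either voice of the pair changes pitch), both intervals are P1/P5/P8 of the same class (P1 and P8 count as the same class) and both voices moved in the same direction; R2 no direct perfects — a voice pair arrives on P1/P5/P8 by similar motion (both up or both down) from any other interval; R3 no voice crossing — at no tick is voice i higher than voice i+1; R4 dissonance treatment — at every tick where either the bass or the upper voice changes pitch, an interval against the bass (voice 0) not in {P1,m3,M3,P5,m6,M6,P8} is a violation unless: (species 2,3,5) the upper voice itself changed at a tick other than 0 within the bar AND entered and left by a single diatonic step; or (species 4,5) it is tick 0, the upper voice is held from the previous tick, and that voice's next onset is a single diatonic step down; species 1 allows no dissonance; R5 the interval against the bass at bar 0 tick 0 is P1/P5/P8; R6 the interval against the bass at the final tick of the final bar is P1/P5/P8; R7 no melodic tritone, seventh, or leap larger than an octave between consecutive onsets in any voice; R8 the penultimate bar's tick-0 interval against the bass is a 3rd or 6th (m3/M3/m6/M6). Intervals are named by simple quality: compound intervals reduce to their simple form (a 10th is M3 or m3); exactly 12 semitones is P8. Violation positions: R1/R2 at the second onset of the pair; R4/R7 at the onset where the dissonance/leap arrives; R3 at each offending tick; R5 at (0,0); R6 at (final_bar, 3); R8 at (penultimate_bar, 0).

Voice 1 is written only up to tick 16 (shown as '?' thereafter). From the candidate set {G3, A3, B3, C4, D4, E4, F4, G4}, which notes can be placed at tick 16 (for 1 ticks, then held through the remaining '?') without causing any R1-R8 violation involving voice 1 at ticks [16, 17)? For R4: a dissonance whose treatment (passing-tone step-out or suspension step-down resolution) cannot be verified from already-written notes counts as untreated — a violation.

{B3, E4, G3}

G3: legal
A3: violates R4
B3: legal
C4: violates R4
D4: violates R2
E4: legal
F4: violates R4
G4: violates R2,R7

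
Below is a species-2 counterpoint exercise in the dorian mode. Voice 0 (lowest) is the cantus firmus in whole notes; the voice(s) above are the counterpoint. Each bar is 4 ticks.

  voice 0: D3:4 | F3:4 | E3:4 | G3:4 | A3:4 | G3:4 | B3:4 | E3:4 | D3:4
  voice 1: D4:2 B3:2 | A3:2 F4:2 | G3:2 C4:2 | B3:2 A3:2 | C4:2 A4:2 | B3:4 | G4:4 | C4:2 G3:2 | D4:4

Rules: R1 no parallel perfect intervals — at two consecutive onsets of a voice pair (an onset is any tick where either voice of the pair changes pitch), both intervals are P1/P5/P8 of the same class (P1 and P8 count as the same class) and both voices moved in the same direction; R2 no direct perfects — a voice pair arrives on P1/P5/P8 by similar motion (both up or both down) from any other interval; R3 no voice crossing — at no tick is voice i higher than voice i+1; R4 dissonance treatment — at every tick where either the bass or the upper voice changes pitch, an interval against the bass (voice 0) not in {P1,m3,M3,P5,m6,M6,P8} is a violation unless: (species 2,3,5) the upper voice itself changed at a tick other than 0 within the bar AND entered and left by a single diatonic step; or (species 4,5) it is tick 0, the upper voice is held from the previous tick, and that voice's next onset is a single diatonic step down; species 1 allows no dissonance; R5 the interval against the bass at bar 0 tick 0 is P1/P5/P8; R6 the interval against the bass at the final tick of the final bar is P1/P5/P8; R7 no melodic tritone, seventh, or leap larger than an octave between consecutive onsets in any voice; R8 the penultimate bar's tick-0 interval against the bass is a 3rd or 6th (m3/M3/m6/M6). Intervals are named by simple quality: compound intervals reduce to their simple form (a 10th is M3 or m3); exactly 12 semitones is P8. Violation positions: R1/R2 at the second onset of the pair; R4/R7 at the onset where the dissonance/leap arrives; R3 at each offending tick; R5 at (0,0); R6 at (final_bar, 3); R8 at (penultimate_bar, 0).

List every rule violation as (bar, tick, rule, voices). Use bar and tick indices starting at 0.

(2, 0, R7, (1,))
(3, 2, R4, (0, 1))
(5, 0, R7, (1,))

bar 0: v0=D3 v1=D4 downbeat P8
bar 1: v0=F3 v1=A3 downbeat M3
bar 2: v0=E3 v1=G3 downbeat m3
bar 3: v0=G3 v1=B3 downbeat M3
bar 4: v0=A3 v1=C4 downbeat m3
bar 5: v0=G3 v1=B3 downbeat M3
bar 6: v0=B3 v1=G4 downbeat m6
bar 7: v0=E3 v1=C4 downbeat m6
bar 8: v0=D3 v1=D4 downbeat P8
  -> R7 @ bar 2 tick 0 v(1,): F4->G3 leap 10st
  -> R4 @ bar 3 tick 2 v(0, 1): G3/A3 M2 untreated
  -> R7 @ bar 5 tick 0 v(1,): A4->B3 leap 10st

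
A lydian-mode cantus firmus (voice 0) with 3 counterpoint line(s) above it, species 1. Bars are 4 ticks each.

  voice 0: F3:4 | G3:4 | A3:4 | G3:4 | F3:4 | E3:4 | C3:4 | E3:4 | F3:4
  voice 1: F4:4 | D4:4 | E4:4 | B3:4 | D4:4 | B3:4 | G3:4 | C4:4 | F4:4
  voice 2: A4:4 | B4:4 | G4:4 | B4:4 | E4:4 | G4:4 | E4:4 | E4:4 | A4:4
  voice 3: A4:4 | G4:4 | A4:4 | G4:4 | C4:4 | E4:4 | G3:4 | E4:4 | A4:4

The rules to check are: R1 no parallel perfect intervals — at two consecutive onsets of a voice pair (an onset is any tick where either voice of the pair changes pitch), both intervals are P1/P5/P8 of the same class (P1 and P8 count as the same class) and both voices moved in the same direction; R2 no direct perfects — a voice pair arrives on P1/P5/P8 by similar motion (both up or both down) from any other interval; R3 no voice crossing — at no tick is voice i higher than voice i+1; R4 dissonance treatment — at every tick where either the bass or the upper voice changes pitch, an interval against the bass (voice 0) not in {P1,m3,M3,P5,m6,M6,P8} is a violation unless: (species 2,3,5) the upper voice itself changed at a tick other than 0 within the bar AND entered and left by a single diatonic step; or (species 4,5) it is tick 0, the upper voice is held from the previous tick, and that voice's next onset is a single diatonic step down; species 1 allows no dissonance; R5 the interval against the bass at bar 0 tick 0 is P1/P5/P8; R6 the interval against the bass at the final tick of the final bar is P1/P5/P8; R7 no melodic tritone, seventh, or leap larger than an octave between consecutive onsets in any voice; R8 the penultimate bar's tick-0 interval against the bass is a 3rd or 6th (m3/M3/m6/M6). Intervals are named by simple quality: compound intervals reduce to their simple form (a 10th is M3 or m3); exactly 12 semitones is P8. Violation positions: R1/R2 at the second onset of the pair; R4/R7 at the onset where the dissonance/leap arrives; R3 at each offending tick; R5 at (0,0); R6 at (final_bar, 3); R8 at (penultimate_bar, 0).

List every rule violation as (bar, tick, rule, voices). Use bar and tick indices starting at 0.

bar 0: v0=F3 v1=F4 v2=A4 v3=A4 downbeat M3
bar 1: v0=G3 v1=D4 v2=B4 v3=G4 downbeat P8
bar 2: v0=A3 v1=E4 v2=G4 v3=A4 downbeat P8
bar 3: v0=G3 v1=B3 v2=B4 v3=G4 downbeat P8
bar 4: v0=F3 v1=D4 v2=E4 v3=C4 downbeat P5
bar 5: v0=E3 v1=B3 v2=G4 v3=E4 downbeat P8
bar 6: v0=C3 v1=G3 v2=E4 v3=G3 downbeat P5
bar 7: v0=E3 v1=C4 v2=E4 v3=E4 downbeat P8
bar 8: v0=F3 v1=F4 v2=A4 v3=A4 downbeat M3
  -> R5 @ bar 0 tick 0 v(0, 2): opens on M3
  -> R5 @ bar 0 tick 0 v(0, 3): opens on M3
  -> R3 @ bar 1 tick 0 v(2, 3): B4 above G4
  -> R3 @ bar 1 tick 1 v(2, 3): B4 above G4
  -> R3 @ bar 1 tick 2 v(2, 3): B4 above G4
  -> R3 @ bar 1 tick 3 v(2, 3): B4 above G4
  -> R1 @ bar 2 tick 0 v(0, 1): G3/D4 P5 -> A3/E4 P5 similar
  -> R1 @ bar 2 tick 0 v(0, 3): G3/G4 P8 -> A3/A4 P8 similar
  -> R4 @ bar 2 tick 0 v(0, 2): A3/G4 m7 untreated
  -> R1 @ bar 3 tick 0 v(0, 3): A3/A4 P8 -> G3/G4 P8 similar
  -> R3 @ bar 3 tick 0 v(2, 3): B4 above G4
  -> R3 @ bar 3 tick 1 v(2, 3): B4 above G4
  -> R3 @ bar 3 tick 2 v(2, 3): B4 above G4
  -> R3 @ bar 3 tick 3 v(2, 3): B4 above G4
  -> R2 @ bar 4 tick 0 v(0, 3): G3/G4 P8 -> F3/C4 P5 similar
  -> R3 @ bar 4 tick 0 v(2, 3): E4 above C4
  -> R4 @ bar 4 tick 0 v(0, 2): F3/E4 M7 untreated
  -> R3 @ bar 4 tick 1 v(2, 3): E4 above C4
  -> R3 @ bar 4 tick 2 v(2, 3): E4 above C4
  -> R3 @ bar 4 tick 3 v(2, 3): E4 above C4
  -> R2 @ bar 5 tick 0 v(0, 1): F3/D4 M6 -> E3/B3 P5 similar
  -> R3 @ bar 5 tick 0 v(2, 3): G4 above E4
  -> R3 @ bar 5 tick 1 v(2, 3): G4 above E4
  -> R3 @ bar 5 tick 2 v(2, 3): G4 above E4
  -> R3 @ bar 5 tick 3 v(2, 3): G4 above E4
  -> R1 @ bar 6 tick 0 v(0, 1): E3/B3 P5 -> C3/G3 P5 similar
  -> R2 @ bar 6 tick 0 v(0, 3): E3/E4 P8 -> C3/G3 P5 similar
  -> R2 @ bar 6 tick 0 v(1, 3): B3/E4 P4 -> G3/G3 P1 similar
  -> R3 @ bar 6 tick 0 v(2, 3): E4 above G3
  -> R3 @ bar 6 tick 1 v(2, 3): E4 above G3
  -> R3 @ bar 6 tick 2 v(2, 3): E4 above G3
  -> R3 @ bar 6 tick 3 v(2, 3): E4 above G3
  -> R2 @ bar 7 tick 0 v(0, 3): C3/G3 P5 -> E3/E4 P8 similar
  -> R8 @ bar 7 tick 0 v(0, 2): penult P8 not 3rd/6th
  -> R8 @ bar 7 tick 0 v(0, 3): penult P8 not 3rd/6th
  -> R1 @ bar 8 tick 0 v(2, 3): E4/E4 P1 -> A4/A4 P1 similar
  -> R2 @ bar 8 tick 0 v(0, 1): E3/C4 m6 -> F3/F4 P8 similar
  -> R6 @ bar 8 tick 3 v(0, 2): closes on M3
  -> R6 @ bar 8 tick 3 v(0, 3): closes on M3

(0, 0, R5, (0, 2))
(0, 0, R5, (0, 3))
(1, 0, R3, (2, 3))
(1, 1, R3, (2, 3))
(1, 2, R3, (2, 3))
(1, 3, R3, (2, 3))
(2, 0, R1, (0, 1))
(2, 0, R1, (0, 3))
(2, 0, R4, (0, 2))
(3, 0, R1, (0, 3))
(3, 0, R3, (2, 3))
(3, 1, R3, (2, 3))
(3, 2, R3, (2, 3))
(3, 3, R3, (2, 3))
(4, 0, R2, (0, 3))
(4, 0, R3, (2, 3))
(4, 0, R4, (0, 2))
(4, 1, R3, (2, 3))
(4, 2, R3, (2, 3))
(4, 3, R3, (2, 3))
(5, 0, R2, (0, 1))
(5, 0, R3, (2, 3))
(5, 1, R3, (2, 3))
(5, 2, R3, (2, 3))
(5, 3, R3, (2, 3))
(6, 0, R1, (0, 1))
(6, 0, R2, (0, 3))
(6, 0, R2, (1, 3))
(6, 0, R3, (2, 3))
(6, 1, R3, (2, 3))
(6, 2, R3, (2, 3))
(6, 3, R3, (2, 3))
(7, 0, R2, (0, 3))
(7, 0, R8, (0, 2))
(7, 0, R8, (0, 3))
(8, 0, R1, (2, 3))
(8, 0, R2, (0, 1))
(8, 3, R6, (0, 2))
(8, 3, R6, (0, 3))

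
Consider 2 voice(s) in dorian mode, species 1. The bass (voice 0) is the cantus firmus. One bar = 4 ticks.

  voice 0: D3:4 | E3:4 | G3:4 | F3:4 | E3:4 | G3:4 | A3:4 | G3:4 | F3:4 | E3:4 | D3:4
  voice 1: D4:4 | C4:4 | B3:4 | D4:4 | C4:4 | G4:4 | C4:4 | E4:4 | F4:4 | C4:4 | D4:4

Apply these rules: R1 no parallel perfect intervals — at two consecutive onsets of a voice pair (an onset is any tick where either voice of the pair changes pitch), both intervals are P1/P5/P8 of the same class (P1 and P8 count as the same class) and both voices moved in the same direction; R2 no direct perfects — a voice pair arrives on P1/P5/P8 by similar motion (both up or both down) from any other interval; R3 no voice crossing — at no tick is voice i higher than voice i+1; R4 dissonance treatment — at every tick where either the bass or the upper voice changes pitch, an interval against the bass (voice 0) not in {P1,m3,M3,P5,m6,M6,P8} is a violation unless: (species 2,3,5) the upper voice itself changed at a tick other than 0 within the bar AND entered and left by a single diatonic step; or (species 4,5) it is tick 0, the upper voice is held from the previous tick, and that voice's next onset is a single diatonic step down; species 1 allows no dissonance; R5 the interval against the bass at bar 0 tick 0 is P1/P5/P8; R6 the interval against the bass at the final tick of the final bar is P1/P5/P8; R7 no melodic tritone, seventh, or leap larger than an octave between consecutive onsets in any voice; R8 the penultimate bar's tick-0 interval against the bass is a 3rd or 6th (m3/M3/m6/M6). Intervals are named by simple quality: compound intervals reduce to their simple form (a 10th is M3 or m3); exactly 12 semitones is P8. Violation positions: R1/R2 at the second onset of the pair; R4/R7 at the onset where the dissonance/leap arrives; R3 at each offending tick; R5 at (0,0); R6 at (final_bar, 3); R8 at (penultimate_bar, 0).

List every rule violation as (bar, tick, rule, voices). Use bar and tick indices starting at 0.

bar 0: v0=D3 v1=D4 downbeat P8
bar 1: v0=E3 v1=C4 downbeat m6
bar 2: v0=G3 v1=B3 downbeat M3
bar 3: v0=F3 v1=D4 downbeat M6
bar 4: v0=E3 v1=C4 downbeat m6
bar 5: v0=G3 v1=G4 downbeat P8
bar 6: v0=A3 v1=C4 downbeat m3
bar 7: v0=G3 v1=E4 downbeat M6
bar 8: v0=F3 v1=F4 downbeat P8
bar 9: v0=E3 v1=C4 downbeat m6
bar 10: v0=D3 v1=D4 downbeat P8
  -> R2 @ bar 5 tick 0 v(0, 1): E3/C4 m6 -> G3/G4 P8 similar

(5, 0, R2, (0, 1))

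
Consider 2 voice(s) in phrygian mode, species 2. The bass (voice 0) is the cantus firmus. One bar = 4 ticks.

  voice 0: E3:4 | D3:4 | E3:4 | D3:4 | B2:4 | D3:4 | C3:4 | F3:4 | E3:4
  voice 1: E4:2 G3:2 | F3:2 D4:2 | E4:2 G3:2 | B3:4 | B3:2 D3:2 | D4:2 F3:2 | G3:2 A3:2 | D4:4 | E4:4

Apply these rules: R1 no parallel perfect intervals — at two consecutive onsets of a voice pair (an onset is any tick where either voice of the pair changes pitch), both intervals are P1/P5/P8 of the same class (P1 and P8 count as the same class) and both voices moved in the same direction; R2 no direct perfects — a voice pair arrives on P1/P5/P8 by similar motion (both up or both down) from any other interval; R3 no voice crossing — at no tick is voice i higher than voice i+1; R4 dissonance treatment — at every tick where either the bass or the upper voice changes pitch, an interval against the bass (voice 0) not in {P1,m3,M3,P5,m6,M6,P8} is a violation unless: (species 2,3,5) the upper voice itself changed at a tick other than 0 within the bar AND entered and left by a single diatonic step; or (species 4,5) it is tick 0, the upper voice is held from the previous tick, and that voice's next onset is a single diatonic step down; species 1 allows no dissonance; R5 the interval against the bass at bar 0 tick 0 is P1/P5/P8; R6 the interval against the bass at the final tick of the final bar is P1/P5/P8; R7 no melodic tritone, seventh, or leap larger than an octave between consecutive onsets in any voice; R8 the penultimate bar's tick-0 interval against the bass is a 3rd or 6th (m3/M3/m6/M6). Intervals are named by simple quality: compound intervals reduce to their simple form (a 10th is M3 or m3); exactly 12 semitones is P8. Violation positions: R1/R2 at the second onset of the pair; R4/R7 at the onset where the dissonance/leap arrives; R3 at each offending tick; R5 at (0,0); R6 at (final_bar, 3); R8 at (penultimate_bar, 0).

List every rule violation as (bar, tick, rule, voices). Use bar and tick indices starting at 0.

bar 0: v0=E3 v1=E4 downbeat P8
bar 1: v0=D3 v1=F3 downbeat m3
bar 2: v0=E3 v1=E4 downbeat P8
bar 3: v0=D3 v1=B3 downbeat M6
bar 4: v0=B2 v1=B3 downbeat P8
bar 5: v0=D3 v1=D4 downbeat P8
bar 6: v0=C3 v1=G3 downbeat P5
bar 7: v0=F3 v1=D4 downbeat M6
bar 8: v0=E3 v1=E4 downbeat P8
  -> R1 @ bar 2 tick 0 v(0, 1): D3/D4 P8 -> E3/E4 P8 similar
  -> R2 @ bar 5 tick 0 v(0, 1): B2/D3 m3 -> D3/D4 P8 similar

(2, 0, R1, (0, 1))
(5, 0, R2, (0, 1))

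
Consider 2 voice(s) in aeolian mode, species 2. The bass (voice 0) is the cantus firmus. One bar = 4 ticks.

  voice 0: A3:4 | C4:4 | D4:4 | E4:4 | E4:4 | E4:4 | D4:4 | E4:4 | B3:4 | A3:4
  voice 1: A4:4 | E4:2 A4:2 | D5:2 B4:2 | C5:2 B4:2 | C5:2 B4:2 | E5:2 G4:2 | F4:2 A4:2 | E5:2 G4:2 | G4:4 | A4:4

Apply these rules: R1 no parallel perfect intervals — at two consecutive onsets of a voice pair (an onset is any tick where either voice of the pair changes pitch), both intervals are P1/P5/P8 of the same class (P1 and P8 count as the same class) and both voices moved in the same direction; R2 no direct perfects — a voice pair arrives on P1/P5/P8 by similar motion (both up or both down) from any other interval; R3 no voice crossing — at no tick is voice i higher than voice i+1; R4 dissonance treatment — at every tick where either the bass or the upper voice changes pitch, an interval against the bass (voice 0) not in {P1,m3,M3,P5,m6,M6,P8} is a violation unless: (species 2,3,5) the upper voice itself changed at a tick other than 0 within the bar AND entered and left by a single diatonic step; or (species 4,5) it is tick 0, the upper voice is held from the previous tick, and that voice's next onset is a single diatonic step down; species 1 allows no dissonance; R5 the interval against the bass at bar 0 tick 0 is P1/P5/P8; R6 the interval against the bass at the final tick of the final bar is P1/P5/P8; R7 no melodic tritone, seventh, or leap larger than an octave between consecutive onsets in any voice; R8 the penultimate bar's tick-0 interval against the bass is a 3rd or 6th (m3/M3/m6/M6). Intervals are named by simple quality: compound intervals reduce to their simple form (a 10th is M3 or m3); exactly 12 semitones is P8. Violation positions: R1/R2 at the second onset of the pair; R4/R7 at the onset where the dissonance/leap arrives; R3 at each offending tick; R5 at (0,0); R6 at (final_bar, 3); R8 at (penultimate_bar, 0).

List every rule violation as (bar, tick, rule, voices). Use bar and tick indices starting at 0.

bar 0: v0=A3 v1=A4 downbeat P8
bar 1: v0=C4 v1=E4 downbeat M3
bar 2: v0=D4 v1=D5 downbeat P8
bar 3: v0=E4 v1=C5 downbeat m6
bar 4: v0=E4 v1=C5 downbeat m6
bar 5: v0=E4 v1=E5 downbeat P8
bar 6: v0=D4 v1=F4 downbeat m3
bar 7: v0=E4 v1=E5 downbeat P8
bar 8: v0=B3 v1=G4 downbeat m6
bar 9: v0=A3 v1=A4 downbeat P8
  -> R2 @ bar 2 tick 0 v(0, 1): C4/A4 M6 -> D4/D5 P8 similar
  -> R2 @ bar 7 tick 0 v(0, 1): D4/A4 P5 -> E4/E5 P8 similar

(2, 0, R2, (0, 1))
(7, 0, R2, (0, 1))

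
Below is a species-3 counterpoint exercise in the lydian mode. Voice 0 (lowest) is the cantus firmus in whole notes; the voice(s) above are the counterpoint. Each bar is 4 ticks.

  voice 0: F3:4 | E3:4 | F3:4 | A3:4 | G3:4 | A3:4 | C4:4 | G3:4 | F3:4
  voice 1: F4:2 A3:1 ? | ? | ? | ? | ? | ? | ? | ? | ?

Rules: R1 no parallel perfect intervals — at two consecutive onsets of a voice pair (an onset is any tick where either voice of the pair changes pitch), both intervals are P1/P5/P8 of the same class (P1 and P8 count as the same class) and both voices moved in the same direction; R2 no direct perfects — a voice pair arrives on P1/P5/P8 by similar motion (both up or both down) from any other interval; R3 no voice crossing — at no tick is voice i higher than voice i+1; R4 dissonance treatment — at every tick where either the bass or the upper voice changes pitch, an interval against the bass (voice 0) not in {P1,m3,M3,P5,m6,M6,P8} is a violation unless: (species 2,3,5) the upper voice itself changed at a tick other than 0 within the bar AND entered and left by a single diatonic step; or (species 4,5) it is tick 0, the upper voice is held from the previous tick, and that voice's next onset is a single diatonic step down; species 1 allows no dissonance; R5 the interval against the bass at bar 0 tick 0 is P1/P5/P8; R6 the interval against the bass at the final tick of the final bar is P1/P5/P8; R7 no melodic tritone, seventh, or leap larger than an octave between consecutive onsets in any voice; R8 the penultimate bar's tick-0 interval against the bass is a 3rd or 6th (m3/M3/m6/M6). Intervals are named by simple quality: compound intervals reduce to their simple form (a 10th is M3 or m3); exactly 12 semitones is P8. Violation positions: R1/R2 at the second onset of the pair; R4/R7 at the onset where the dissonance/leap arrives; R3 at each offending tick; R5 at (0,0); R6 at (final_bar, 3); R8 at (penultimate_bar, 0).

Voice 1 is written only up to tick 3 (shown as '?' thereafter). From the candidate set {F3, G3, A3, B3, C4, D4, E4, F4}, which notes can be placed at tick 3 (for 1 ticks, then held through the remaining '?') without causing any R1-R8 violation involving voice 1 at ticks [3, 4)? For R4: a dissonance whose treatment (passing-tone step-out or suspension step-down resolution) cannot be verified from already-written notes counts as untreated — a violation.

F3: legal
G3: violates R4
A3: legal
B3: violates R4
C4: legal
D4: legal
E4: violates R4
F4: legal

{A3, C4, D4, F3, F4}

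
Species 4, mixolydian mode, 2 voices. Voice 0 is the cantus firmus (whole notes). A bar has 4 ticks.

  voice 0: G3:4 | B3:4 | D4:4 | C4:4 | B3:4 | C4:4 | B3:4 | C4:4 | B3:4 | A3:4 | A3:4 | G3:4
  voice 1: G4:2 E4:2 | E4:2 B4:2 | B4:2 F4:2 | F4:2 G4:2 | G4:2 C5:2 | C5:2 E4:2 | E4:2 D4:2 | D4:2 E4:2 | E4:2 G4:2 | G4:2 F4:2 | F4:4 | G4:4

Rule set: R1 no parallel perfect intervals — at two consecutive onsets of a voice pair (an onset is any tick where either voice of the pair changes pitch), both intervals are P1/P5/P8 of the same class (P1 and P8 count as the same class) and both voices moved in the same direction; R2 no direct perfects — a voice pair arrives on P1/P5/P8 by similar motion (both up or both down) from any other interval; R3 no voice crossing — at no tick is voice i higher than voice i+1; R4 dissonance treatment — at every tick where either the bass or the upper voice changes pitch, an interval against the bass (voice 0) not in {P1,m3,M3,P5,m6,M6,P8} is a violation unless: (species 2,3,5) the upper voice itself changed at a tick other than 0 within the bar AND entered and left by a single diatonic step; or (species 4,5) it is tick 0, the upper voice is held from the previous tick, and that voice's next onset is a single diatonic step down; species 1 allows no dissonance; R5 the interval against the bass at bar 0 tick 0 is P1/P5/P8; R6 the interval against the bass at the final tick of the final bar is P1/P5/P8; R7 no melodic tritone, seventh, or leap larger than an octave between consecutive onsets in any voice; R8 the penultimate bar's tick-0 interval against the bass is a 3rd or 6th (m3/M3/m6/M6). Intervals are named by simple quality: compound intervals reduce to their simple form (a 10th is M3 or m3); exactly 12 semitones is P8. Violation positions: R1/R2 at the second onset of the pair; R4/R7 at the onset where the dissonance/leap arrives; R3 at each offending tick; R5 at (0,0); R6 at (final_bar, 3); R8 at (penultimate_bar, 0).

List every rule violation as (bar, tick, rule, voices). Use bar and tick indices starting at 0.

(1, 0, R4, (0, 1))
(2, 2, R7, (1,))
(3, 0, R4, (0, 1))
(4, 2, R4, (0, 1))
(7, 0, R4, (0, 1))
(8, 0, R4, (0, 1))

bar 0: v0=G3 v1=G4 downbeat P8
bar 1: v0=B3 v1=E4 downbeat P4
bar 2: v0=D4 v1=B4 downbeat M6
bar 3: v0=C4 v1=F4 downbeat P4
bar 4: v0=B3 v1=G4 downbeat m6
bar 5: v0=C4 v1=C5 downbeat P8
bar 6: v0=B3 v1=E4 downbeat P4
bar 7: v0=C4 v1=D4 downbeat M2
bar 8: v0=B3 v1=E4 downbeat P4
bar 9: v0=A3 v1=G4 downbeat m7
bar 10: v0=A3 v1=F4 downbeat m6
bar 11: v0=G3 v1=G4 downbeat P8
  -> R4 @ bar 1 tick 0 v(0, 1): B3/E4 P4 untreated
  -> R7 @ bar 2 tick 2 v(1,): B4->F4 leap 6st
  -> R4 @ bar 3 tick 0 v(0, 1): C4/F4 P4 untreated
  -> R4 @ bar 4 tick 2 v(0, 1): B3/C5 m2 untreated
  -> R4 @ bar 7 tick 0 v(0, 1): C4/D4 M2 untreated
  -> R4 @ bar 8 tick 0 v(0, 1): B3/E4 P4 untreated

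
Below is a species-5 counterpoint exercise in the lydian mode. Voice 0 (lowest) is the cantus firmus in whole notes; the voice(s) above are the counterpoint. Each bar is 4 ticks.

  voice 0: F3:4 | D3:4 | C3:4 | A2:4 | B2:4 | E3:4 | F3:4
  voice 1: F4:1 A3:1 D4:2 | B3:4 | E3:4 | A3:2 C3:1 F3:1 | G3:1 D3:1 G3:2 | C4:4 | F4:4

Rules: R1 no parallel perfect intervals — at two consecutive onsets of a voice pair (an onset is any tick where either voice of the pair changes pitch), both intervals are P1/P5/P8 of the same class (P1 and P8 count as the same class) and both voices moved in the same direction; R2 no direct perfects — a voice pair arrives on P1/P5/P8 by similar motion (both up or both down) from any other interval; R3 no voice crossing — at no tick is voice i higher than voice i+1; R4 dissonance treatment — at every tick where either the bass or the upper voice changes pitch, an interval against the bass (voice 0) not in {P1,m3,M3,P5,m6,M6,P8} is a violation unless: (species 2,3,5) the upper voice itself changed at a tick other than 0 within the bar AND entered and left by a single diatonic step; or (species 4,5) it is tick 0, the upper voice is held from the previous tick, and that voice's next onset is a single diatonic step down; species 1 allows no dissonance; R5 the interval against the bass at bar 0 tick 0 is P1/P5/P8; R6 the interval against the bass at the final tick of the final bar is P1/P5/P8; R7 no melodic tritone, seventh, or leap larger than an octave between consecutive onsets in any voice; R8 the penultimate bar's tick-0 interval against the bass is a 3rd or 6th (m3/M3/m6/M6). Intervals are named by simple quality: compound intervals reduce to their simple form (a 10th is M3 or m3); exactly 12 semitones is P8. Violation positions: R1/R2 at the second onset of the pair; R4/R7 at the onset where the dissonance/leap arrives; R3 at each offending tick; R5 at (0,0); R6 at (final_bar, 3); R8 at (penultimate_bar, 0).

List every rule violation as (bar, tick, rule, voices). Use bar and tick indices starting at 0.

(6, 0, R2, (0, 1))

bar 0: v0=F3 v1=F4 downbeat P8
bar 1: v0=D3 v1=B3 downbeat M6
bar 2: v0=C3 v1=E3 downbeat M3
bar 3: v0=A2 v1=A3 downbeat P8
bar 4: v0=B2 v1=G3 downbeat m6
bar 5: v0=E3 v1=C4 downbeat m6
bar 6: v0=F3 v1=F4 downbeat P8
  -> R2 @ bar 6 tick 0 v(0, 1): E3/C4 m6 -> F3/F4 P8 similar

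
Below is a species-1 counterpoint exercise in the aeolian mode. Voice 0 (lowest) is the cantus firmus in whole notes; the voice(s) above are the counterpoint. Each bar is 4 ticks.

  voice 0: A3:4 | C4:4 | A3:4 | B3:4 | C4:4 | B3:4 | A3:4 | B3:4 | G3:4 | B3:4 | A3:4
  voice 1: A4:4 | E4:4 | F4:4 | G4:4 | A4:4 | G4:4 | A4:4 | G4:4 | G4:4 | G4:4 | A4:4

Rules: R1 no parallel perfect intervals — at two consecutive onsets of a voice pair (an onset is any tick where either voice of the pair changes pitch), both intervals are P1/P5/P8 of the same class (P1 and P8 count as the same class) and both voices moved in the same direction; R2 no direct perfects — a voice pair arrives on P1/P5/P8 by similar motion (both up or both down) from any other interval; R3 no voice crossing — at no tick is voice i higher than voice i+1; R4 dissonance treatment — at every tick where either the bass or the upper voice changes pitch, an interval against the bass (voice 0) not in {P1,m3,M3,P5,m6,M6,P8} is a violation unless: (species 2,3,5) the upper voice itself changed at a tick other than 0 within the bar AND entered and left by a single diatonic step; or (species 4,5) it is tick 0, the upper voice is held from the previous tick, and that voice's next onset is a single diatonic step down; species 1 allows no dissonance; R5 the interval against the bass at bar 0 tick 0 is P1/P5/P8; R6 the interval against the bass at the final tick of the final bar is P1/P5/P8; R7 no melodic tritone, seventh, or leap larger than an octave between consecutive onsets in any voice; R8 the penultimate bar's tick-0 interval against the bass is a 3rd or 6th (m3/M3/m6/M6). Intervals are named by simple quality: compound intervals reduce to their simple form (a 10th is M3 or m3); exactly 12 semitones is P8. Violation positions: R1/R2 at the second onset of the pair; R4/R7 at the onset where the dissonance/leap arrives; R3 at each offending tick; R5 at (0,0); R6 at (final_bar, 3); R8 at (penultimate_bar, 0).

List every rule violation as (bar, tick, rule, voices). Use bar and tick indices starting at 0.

No violations across 11 bars (A3..A3 vs A4..A4).

bar 0: v0=A3 v1=A4 downbeat P8
bar 1: v0=C4 v1=E4 downbeat M3
bar 2: v0=A3 v1=F4 downbeat m6
bar 3: v0=B3 v1=G4 downbeat m6
bar 4: v0=C4 v1=A4 downbeat M6
bar 5: v0=B3 v1=G4 downbeat m6
bar 6: v0=A3 v1=A4 downbeat P8
bar 7: v0=B3 v1=G4 downbeat m6
bar 8: v0=G3 v1=G4 downbeat P8
bar 9: v0=B3 v1=G4 downbeat m6
bar 10: v0=A3 v1=A4 downbeat P8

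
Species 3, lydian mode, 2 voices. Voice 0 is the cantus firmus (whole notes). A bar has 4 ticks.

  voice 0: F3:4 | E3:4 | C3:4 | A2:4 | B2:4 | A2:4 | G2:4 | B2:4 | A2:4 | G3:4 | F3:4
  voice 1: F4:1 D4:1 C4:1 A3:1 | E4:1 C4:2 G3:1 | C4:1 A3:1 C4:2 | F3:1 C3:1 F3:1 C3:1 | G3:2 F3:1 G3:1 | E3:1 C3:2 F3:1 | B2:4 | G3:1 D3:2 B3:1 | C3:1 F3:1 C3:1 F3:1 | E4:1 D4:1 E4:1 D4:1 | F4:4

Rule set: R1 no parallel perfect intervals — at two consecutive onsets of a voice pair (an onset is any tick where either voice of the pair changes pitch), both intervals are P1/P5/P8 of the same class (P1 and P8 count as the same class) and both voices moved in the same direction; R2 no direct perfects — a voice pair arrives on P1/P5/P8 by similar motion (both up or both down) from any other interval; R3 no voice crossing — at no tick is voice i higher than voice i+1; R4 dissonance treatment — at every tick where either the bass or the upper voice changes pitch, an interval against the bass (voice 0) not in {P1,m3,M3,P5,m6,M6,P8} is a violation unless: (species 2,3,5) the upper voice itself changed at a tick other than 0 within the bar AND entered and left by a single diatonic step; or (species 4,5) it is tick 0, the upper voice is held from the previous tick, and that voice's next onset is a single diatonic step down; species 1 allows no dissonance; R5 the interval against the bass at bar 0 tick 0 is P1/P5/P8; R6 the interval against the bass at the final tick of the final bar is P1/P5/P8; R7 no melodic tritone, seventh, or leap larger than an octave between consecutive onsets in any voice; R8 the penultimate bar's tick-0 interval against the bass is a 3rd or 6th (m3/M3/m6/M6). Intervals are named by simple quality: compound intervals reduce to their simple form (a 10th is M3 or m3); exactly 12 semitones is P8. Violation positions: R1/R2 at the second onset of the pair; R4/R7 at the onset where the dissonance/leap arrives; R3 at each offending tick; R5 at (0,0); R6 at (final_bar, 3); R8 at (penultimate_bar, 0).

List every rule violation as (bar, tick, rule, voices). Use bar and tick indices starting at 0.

(5, 0, R2, (0, 1))
(6, 0, R7, (1,))
(8, 0, R7, (1,))
(9, 0, R7, (0,))
(9, 0, R7, (1,))

bar 0: v0=F3 v1=F4 downbeat P8
bar 1: v0=E3 v1=E4 downbeat P8
bar 2: v0=C3 v1=C4 downbeat P8
bar 3: v0=A2 v1=F3 downbeat m6
bar 4: v0=B2 v1=G3 downbeat m6
bar 5: v0=A2 v1=E3 downbeat P5
bar 6: v0=G2 v1=B2 downbeat M3
bar 7: v0=B2 v1=G3 downbeat m6
bar 8: v0=A2 v1=C3 downbeat m3
bar 9: v0=G3 v1=E4 downbeat M6
bar 10: v0=F3 v1=F4 downbeat P8
  -> R2 @ bar 5 tick 0 v(0, 1): B2/G3 m6 -> A2/E3 P5 similar
  -> R7 @ bar 6 tick 0 v(1,): F3->B2 leap 6st
  -> R7 @ bar 8 tick 0 v(1,): B3->C3 leap 11st
  -> R7 @ bar 9 tick 0 v(0,): A2->G3 leap 10st
  -> R7 @ bar 9 tick 0 v(1,): F3->E4 leap 11st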